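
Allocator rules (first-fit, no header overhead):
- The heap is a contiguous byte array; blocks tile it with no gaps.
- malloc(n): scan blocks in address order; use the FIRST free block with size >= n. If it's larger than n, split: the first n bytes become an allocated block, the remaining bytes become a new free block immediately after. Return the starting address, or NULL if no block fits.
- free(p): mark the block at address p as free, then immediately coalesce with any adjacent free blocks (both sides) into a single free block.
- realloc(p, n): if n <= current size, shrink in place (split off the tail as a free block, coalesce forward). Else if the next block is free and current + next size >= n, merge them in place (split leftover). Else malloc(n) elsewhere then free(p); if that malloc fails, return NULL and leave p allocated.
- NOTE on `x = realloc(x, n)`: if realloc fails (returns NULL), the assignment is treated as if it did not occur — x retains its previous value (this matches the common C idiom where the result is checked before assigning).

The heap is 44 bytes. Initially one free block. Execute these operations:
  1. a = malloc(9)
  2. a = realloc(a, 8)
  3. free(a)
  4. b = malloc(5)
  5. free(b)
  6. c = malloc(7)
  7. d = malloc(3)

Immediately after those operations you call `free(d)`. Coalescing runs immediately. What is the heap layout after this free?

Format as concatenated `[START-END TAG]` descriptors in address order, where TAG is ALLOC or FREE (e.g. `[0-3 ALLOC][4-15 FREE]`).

Op 1: a = malloc(9) -> a = 0; heap: [0-8 ALLOC][9-43 FREE]
Op 2: a = realloc(a, 8) -> a = 0; heap: [0-7 ALLOC][8-43 FREE]
Op 3: free(a) -> (freed a); heap: [0-43 FREE]
Op 4: b = malloc(5) -> b = 0; heap: [0-4 ALLOC][5-43 FREE]
Op 5: free(b) -> (freed b); heap: [0-43 FREE]
Op 6: c = malloc(7) -> c = 0; heap: [0-6 ALLOC][7-43 FREE]
Op 7: d = malloc(3) -> d = 7; heap: [0-6 ALLOC][7-9 ALLOC][10-43 FREE]
free(d): d = 7 -> block [7-9 ALLOC]; mark free, coalesce with adjacent free neighbors -> [0-6 ALLOC][7-43 FREE]

Answer: [0-6 ALLOC][7-43 FREE]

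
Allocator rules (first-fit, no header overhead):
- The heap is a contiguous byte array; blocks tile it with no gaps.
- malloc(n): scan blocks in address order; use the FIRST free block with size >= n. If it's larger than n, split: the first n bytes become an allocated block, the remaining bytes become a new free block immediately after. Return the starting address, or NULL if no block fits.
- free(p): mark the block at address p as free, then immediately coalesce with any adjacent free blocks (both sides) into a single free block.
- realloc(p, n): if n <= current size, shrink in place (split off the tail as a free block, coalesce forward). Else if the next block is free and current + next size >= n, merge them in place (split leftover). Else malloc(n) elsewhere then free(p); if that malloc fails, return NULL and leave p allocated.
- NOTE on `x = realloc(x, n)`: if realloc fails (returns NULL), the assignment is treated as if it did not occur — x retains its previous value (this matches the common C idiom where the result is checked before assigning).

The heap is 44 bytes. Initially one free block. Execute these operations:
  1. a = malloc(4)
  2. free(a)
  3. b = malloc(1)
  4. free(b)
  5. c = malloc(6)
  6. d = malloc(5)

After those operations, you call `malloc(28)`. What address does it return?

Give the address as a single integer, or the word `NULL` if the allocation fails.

Answer: 11

Derivation:
Op 1: a = malloc(4) -> a = 0; heap: [0-3 ALLOC][4-43 FREE]
Op 2: free(a) -> (freed a); heap: [0-43 FREE]
Op 3: b = malloc(1) -> b = 0; heap: [0-0 ALLOC][1-43 FREE]
Op 4: free(b) -> (freed b); heap: [0-43 FREE]
Op 5: c = malloc(6) -> c = 0; heap: [0-5 ALLOC][6-43 FREE]
Op 6: d = malloc(5) -> d = 6; heap: [0-5 ALLOC][6-10 ALLOC][11-43 FREE]
malloc(28): first-fit scan over [0-5 ALLOC][6-10 ALLOC][11-43 FREE] -> 11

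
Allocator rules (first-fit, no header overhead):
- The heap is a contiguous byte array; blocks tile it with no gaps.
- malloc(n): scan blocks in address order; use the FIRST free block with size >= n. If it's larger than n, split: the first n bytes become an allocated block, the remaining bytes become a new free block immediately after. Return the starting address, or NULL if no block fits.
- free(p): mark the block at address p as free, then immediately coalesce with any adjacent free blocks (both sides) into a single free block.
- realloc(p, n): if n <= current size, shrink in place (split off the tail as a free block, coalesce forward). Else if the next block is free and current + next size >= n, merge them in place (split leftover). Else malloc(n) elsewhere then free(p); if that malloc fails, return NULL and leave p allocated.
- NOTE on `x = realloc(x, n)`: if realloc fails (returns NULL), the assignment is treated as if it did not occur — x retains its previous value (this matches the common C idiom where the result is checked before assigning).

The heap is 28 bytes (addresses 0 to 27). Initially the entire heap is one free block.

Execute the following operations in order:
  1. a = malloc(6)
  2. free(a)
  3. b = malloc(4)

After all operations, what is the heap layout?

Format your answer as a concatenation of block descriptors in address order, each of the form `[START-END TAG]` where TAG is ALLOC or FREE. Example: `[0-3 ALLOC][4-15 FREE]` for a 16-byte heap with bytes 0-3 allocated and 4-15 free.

Answer: [0-3 ALLOC][4-27 FREE]

Derivation:
Op 1: a = malloc(6) -> a = 0; heap: [0-5 ALLOC][6-27 FREE]
Op 2: free(a) -> (freed a); heap: [0-27 FREE]
Op 3: b = malloc(4) -> b = 0; heap: [0-3 ALLOC][4-27 FREE]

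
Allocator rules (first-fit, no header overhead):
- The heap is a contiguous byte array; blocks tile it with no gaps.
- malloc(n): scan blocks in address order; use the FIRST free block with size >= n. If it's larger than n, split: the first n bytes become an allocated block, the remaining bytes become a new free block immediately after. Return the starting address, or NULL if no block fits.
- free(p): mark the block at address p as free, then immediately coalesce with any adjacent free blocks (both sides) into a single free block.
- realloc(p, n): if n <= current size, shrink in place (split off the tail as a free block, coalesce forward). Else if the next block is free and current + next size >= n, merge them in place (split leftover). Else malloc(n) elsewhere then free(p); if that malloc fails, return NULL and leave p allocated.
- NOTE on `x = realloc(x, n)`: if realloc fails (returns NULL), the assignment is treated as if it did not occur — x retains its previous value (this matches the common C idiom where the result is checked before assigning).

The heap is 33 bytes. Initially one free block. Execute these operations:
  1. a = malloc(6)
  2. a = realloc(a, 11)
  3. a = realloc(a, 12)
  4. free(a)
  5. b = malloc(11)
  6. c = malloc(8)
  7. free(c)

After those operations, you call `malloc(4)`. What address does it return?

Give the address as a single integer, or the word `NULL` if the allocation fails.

Answer: 11

Derivation:
Op 1: a = malloc(6) -> a = 0; heap: [0-5 ALLOC][6-32 FREE]
Op 2: a = realloc(a, 11) -> a = 0; heap: [0-10 ALLOC][11-32 FREE]
Op 3: a = realloc(a, 12) -> a = 0; heap: [0-11 ALLOC][12-32 FREE]
Op 4: free(a) -> (freed a); heap: [0-32 FREE]
Op 5: b = malloc(11) -> b = 0; heap: [0-10 ALLOC][11-32 FREE]
Op 6: c = malloc(8) -> c = 11; heap: [0-10 ALLOC][11-18 ALLOC][19-32 FREE]
Op 7: free(c) -> (freed c); heap: [0-10 ALLOC][11-32 FREE]
malloc(4): first-fit scan over [0-10 ALLOC][11-32 FREE] -> 11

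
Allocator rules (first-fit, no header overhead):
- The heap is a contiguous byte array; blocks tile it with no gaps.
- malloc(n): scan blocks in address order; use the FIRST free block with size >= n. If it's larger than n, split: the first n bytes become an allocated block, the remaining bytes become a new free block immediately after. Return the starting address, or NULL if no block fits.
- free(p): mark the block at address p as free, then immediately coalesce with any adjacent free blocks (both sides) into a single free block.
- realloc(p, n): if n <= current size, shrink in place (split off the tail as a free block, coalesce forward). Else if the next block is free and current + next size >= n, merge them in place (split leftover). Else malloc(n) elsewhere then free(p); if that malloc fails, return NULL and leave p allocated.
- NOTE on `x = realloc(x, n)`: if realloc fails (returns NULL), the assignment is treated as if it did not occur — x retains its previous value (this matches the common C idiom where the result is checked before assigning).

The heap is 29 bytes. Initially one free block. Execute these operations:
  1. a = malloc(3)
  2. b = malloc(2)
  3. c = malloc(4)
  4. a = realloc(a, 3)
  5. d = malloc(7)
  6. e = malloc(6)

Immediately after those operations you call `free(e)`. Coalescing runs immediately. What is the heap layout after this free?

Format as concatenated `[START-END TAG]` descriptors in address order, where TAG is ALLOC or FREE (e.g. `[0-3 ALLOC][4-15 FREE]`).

Op 1: a = malloc(3) -> a = 0; heap: [0-2 ALLOC][3-28 FREE]
Op 2: b = malloc(2) -> b = 3; heap: [0-2 ALLOC][3-4 ALLOC][5-28 FREE]
Op 3: c = malloc(4) -> c = 5; heap: [0-2 ALLOC][3-4 ALLOC][5-8 ALLOC][9-28 FREE]
Op 4: a = realloc(a, 3) -> a = 0; heap: [0-2 ALLOC][3-4 ALLOC][5-8 ALLOC][9-28 FREE]
Op 5: d = malloc(7) -> d = 9; heap: [0-2 ALLOC][3-4 ALLOC][5-8 ALLOC][9-15 ALLOC][16-28 FREE]
Op 6: e = malloc(6) -> e = 16; heap: [0-2 ALLOC][3-4 ALLOC][5-8 ALLOC][9-15 ALLOC][16-21 ALLOC][22-28 FREE]
free(e): e = 16 -> block [16-21 ALLOC]; mark free, coalesce with adjacent free neighbors -> [0-2 ALLOC][3-4 ALLOC][5-8 ALLOC][9-15 ALLOC][16-28 FREE]

Answer: [0-2 ALLOC][3-4 ALLOC][5-8 ALLOC][9-15 ALLOC][16-28 FREE]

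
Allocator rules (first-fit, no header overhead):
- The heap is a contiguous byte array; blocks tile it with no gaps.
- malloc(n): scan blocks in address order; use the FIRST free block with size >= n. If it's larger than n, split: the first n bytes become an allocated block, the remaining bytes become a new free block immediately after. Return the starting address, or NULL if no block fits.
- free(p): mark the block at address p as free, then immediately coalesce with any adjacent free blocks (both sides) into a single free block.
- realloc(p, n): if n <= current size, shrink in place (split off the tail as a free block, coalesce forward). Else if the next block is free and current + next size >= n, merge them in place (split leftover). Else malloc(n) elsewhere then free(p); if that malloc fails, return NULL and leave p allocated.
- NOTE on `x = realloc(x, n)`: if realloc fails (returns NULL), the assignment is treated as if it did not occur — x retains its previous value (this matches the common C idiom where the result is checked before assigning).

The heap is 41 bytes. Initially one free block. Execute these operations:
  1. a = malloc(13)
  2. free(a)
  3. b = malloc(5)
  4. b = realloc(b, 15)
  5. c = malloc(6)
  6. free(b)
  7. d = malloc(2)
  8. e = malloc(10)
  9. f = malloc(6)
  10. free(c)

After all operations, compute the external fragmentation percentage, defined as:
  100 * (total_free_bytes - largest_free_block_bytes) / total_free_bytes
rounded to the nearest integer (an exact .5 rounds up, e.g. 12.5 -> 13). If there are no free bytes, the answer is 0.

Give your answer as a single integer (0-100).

Answer: 39

Derivation:
Op 1: a = malloc(13) -> a = 0; heap: [0-12 ALLOC][13-40 FREE]
Op 2: free(a) -> (freed a); heap: [0-40 FREE]
Op 3: b = malloc(5) -> b = 0; heap: [0-4 ALLOC][5-40 FREE]
Op 4: b = realloc(b, 15) -> b = 0; heap: [0-14 ALLOC][15-40 FREE]
Op 5: c = malloc(6) -> c = 15; heap: [0-14 ALLOC][15-20 ALLOC][21-40 FREE]
Op 6: free(b) -> (freed b); heap: [0-14 FREE][15-20 ALLOC][21-40 FREE]
Op 7: d = malloc(2) -> d = 0; heap: [0-1 ALLOC][2-14 FREE][15-20 ALLOC][21-40 FREE]
Op 8: e = malloc(10) -> e = 2; heap: [0-1 ALLOC][2-11 ALLOC][12-14 FREE][15-20 ALLOC][21-40 FREE]
Op 9: f = malloc(6) -> f = 21; heap: [0-1 ALLOC][2-11 ALLOC][12-14 FREE][15-20 ALLOC][21-26 ALLOC][27-40 FREE]
Op 10: free(c) -> (freed c); heap: [0-1 ALLOC][2-11 ALLOC][12-20 FREE][21-26 ALLOC][27-40 FREE]
Free blocks: [9 14] total_free=23 largest=14 -> 100*(23-14)/23 = 900/23 ≈ 39.130 -> rounds to 39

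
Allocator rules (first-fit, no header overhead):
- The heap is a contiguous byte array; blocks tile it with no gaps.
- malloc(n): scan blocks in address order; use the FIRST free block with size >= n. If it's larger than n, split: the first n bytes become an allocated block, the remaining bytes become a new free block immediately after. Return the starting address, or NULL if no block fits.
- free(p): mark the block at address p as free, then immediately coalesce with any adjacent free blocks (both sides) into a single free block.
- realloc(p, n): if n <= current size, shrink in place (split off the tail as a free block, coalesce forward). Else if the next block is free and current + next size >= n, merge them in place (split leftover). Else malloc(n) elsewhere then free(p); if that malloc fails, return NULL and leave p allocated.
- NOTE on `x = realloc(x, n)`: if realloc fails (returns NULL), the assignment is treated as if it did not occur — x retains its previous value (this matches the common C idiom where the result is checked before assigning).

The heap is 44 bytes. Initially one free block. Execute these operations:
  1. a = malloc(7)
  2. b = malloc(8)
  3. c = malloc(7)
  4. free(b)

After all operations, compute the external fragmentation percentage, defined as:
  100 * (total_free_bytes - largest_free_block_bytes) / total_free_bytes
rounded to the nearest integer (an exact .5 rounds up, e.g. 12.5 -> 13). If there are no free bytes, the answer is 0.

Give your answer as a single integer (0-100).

Op 1: a = malloc(7) -> a = 0; heap: [0-6 ALLOC][7-43 FREE]
Op 2: b = malloc(8) -> b = 7; heap: [0-6 ALLOC][7-14 ALLOC][15-43 FREE]
Op 3: c = malloc(7) -> c = 15; heap: [0-6 ALLOC][7-14 ALLOC][15-21 ALLOC][22-43 FREE]
Op 4: free(b) -> (freed b); heap: [0-6 ALLOC][7-14 FREE][15-21 ALLOC][22-43 FREE]
Free blocks: [8 22] total_free=30 largest=22 -> 100*(30-22)/30 = 800/30 ≈ 26.667 -> rounds to 27

Answer: 27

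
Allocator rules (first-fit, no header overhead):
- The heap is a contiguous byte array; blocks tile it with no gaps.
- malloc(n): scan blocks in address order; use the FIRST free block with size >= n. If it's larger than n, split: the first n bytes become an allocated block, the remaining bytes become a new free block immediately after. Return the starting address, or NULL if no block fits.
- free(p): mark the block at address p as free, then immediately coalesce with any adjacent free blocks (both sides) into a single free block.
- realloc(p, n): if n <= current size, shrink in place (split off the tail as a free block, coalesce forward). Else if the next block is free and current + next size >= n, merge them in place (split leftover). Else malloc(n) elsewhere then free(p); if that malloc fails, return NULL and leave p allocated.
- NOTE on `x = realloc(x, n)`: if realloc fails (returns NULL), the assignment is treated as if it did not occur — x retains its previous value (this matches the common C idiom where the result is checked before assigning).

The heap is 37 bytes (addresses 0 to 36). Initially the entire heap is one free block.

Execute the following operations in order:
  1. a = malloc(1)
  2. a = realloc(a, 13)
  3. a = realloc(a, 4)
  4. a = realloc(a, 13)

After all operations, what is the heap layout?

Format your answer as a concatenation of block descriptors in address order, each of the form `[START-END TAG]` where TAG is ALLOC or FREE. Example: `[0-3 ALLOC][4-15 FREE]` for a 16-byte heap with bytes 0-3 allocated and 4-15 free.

Op 1: a = malloc(1) -> a = 0; heap: [0-0 ALLOC][1-36 FREE]
Op 2: a = realloc(a, 13) -> a = 0; heap: [0-12 ALLOC][13-36 FREE]
Op 3: a = realloc(a, 4) -> a = 0; heap: [0-3 ALLOC][4-36 FREE]
Op 4: a = realloc(a, 13) -> a = 0; heap: [0-12 ALLOC][13-36 FREE]

Answer: [0-12 ALLOC][13-36 FREE]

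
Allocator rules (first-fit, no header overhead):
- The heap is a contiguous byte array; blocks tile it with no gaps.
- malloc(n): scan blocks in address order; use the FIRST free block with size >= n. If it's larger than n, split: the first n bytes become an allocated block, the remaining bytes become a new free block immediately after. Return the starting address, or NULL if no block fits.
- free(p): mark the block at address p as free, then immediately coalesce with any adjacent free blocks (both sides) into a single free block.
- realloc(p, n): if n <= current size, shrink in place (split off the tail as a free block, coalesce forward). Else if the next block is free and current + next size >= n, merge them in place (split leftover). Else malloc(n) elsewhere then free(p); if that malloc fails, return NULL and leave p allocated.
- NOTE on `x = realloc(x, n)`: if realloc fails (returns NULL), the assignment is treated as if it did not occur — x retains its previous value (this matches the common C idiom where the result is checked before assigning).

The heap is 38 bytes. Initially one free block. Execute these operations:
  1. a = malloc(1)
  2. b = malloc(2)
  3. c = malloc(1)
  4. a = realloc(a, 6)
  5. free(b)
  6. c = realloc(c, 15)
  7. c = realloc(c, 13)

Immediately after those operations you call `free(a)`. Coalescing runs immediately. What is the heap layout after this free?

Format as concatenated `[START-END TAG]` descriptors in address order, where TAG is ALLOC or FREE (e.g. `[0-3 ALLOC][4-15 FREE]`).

Answer: [0-9 FREE][10-22 ALLOC][23-37 FREE]

Derivation:
Op 1: a = malloc(1) -> a = 0; heap: [0-0 ALLOC][1-37 FREE]
Op 2: b = malloc(2) -> b = 1; heap: [0-0 ALLOC][1-2 ALLOC][3-37 FREE]
Op 3: c = malloc(1) -> c = 3; heap: [0-0 ALLOC][1-2 ALLOC][3-3 ALLOC][4-37 FREE]
Op 4: a = realloc(a, 6) -> a = 4; heap: [0-0 FREE][1-2 ALLOC][3-3 ALLOC][4-9 ALLOC][10-37 FREE]
Op 5: free(b) -> (freed b); heap: [0-2 FREE][3-3 ALLOC][4-9 ALLOC][10-37 FREE]
Op 6: c = realloc(c, 15) -> c = 10; heap: [0-3 FREE][4-9 ALLOC][10-24 ALLOC][25-37 FREE]
Op 7: c = realloc(c, 13) -> c = 10; heap: [0-3 FREE][4-9 ALLOC][10-22 ALLOC][23-37 FREE]
free(a): a = 4 -> block [4-9 ALLOC]; mark free, coalesce with adjacent free neighbors -> [0-9 FREE][10-22 ALLOC][23-37 FREE]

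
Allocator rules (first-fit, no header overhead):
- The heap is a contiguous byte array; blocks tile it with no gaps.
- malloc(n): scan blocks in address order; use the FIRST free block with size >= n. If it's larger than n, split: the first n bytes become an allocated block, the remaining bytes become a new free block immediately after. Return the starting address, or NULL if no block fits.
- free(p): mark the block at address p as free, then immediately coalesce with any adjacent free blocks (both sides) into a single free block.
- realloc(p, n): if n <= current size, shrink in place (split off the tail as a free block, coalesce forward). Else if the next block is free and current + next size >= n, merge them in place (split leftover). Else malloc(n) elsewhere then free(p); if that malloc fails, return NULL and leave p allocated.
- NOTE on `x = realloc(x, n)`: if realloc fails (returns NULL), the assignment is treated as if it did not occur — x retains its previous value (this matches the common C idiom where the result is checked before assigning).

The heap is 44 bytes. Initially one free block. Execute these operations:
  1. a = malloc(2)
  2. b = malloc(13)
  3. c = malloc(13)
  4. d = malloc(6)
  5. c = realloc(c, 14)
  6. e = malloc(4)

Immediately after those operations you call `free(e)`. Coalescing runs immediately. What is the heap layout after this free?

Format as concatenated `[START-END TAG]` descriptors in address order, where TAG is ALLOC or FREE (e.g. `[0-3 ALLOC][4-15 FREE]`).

Answer: [0-1 ALLOC][2-14 ALLOC][15-27 ALLOC][28-33 ALLOC][34-43 FREE]

Derivation:
Op 1: a = malloc(2) -> a = 0; heap: [0-1 ALLOC][2-43 FREE]
Op 2: b = malloc(13) -> b = 2; heap: [0-1 ALLOC][2-14 ALLOC][15-43 FREE]
Op 3: c = malloc(13) -> c = 15; heap: [0-1 ALLOC][2-14 ALLOC][15-27 ALLOC][28-43 FREE]
Op 4: d = malloc(6) -> d = 28; heap: [0-1 ALLOC][2-14 ALLOC][15-27 ALLOC][28-33 ALLOC][34-43 FREE]
Op 5: c = realloc(c, 14) -> NULL (c unchanged); heap: [0-1 ALLOC][2-14 ALLOC][15-27 ALLOC][28-33 ALLOC][34-43 FREE]
Op 6: e = malloc(4) -> e = 34; heap: [0-1 ALLOC][2-14 ALLOC][15-27 ALLOC][28-33 ALLOC][34-37 ALLOC][38-43 FREE]
free(e): e = 34 -> block [34-37 ALLOC]; mark free, coalesce with adjacent free neighbors -> [0-1 ALLOC][2-14 ALLOC][15-27 ALLOC][28-33 ALLOC][34-43 FREE]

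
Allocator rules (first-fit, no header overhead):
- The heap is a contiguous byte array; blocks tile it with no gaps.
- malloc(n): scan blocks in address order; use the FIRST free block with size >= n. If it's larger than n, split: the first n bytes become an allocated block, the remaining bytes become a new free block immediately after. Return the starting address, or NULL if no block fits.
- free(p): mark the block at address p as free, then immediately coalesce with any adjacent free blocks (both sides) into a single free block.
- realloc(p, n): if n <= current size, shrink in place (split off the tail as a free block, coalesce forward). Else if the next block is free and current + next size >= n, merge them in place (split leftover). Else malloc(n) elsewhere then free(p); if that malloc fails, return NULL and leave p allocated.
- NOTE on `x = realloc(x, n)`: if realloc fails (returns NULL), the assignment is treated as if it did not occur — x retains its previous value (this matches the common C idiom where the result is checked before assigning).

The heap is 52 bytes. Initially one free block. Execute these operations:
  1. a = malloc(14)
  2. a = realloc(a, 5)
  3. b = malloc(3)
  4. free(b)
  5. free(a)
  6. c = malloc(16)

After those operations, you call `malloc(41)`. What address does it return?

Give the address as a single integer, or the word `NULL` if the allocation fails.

Answer: NULL

Derivation:
Op 1: a = malloc(14) -> a = 0; heap: [0-13 ALLOC][14-51 FREE]
Op 2: a = realloc(a, 5) -> a = 0; heap: [0-4 ALLOC][5-51 FREE]
Op 3: b = malloc(3) -> b = 5; heap: [0-4 ALLOC][5-7 ALLOC][8-51 FREE]
Op 4: free(b) -> (freed b); heap: [0-4 ALLOC][5-51 FREE]
Op 5: free(a) -> (freed a); heap: [0-51 FREE]
Op 6: c = malloc(16) -> c = 0; heap: [0-15 ALLOC][16-51 FREE]
malloc(41): first-fit scan over [0-15 ALLOC][16-51 FREE] -> NULL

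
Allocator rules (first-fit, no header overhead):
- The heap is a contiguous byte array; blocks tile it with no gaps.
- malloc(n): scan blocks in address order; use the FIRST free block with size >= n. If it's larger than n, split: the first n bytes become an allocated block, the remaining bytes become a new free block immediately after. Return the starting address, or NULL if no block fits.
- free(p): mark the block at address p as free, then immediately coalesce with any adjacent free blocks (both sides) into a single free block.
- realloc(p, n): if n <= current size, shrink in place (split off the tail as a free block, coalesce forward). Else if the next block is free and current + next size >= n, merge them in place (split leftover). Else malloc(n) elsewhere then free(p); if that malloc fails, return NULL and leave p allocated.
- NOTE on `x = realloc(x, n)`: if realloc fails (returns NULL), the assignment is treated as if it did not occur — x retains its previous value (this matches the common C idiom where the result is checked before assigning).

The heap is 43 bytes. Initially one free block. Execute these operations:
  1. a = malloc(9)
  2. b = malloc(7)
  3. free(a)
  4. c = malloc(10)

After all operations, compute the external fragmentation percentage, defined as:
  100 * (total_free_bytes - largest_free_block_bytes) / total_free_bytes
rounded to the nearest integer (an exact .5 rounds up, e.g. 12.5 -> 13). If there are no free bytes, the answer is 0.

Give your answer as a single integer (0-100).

Op 1: a = malloc(9) -> a = 0; heap: [0-8 ALLOC][9-42 FREE]
Op 2: b = malloc(7) -> b = 9; heap: [0-8 ALLOC][9-15 ALLOC][16-42 FREE]
Op 3: free(a) -> (freed a); heap: [0-8 FREE][9-15 ALLOC][16-42 FREE]
Op 4: c = malloc(10) -> c = 16; heap: [0-8 FREE][9-15 ALLOC][16-25 ALLOC][26-42 FREE]
Free blocks: [9 17] total_free=26 largest=17 -> 100*(26-17)/26 = 900/26 ≈ 34.615 -> rounds to 35

Answer: 35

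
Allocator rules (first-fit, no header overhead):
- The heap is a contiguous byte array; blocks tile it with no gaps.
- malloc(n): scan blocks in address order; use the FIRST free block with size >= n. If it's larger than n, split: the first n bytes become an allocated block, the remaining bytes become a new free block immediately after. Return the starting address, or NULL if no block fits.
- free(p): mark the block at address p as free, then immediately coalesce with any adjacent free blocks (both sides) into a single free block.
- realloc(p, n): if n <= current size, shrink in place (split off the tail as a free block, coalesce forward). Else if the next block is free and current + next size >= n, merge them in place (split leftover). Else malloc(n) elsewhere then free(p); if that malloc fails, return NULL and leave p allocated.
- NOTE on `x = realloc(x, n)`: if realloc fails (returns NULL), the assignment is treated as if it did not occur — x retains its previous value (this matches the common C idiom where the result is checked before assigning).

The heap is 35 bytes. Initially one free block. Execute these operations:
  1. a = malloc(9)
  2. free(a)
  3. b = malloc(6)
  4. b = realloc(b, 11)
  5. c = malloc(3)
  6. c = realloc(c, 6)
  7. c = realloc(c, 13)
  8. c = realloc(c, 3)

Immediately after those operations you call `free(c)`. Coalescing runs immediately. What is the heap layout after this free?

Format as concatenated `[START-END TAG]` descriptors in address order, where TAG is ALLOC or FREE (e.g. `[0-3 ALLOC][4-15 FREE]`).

Op 1: a = malloc(9) -> a = 0; heap: [0-8 ALLOC][9-34 FREE]
Op 2: free(a) -> (freed a); heap: [0-34 FREE]
Op 3: b = malloc(6) -> b = 0; heap: [0-5 ALLOC][6-34 FREE]
Op 4: b = realloc(b, 11) -> b = 0; heap: [0-10 ALLOC][11-34 FREE]
Op 5: c = malloc(3) -> c = 11; heap: [0-10 ALLOC][11-13 ALLOC][14-34 FREE]
Op 6: c = realloc(c, 6) -> c = 11; heap: [0-10 ALLOC][11-16 ALLOC][17-34 FREE]
Op 7: c = realloc(c, 13) -> c = 11; heap: [0-10 ALLOC][11-23 ALLOC][24-34 FREE]
Op 8: c = realloc(c, 3) -> c = 11; heap: [0-10 ALLOC][11-13 ALLOC][14-34 FREE]
free(c): c = 11 -> block [11-13 ALLOC]; mark free, coalesce with adjacent free neighbors -> [0-10 ALLOC][11-34 FREE]

Answer: [0-10 ALLOC][11-34 FREE]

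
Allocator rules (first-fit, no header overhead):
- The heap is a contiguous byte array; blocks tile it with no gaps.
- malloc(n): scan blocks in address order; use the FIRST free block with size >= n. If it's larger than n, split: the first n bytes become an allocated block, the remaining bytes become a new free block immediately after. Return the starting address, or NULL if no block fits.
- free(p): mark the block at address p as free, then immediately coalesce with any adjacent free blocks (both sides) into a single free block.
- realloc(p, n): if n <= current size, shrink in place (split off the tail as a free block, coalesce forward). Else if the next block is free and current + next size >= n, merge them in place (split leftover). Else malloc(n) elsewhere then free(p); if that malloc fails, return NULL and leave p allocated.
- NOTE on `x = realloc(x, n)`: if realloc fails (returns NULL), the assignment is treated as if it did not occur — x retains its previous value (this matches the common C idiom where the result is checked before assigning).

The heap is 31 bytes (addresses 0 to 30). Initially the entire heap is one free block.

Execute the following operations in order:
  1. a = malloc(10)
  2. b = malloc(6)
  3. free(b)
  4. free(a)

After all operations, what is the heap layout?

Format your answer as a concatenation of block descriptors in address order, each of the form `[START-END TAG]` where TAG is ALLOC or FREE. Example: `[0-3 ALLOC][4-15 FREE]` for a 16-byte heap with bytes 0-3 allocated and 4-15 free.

Op 1: a = malloc(10) -> a = 0; heap: [0-9 ALLOC][10-30 FREE]
Op 2: b = malloc(6) -> b = 10; heap: [0-9 ALLOC][10-15 ALLOC][16-30 FREE]
Op 3: free(b) -> (freed b); heap: [0-9 ALLOC][10-30 FREE]
Op 4: free(a) -> (freed a); heap: [0-30 FREE]

Answer: [0-30 FREE]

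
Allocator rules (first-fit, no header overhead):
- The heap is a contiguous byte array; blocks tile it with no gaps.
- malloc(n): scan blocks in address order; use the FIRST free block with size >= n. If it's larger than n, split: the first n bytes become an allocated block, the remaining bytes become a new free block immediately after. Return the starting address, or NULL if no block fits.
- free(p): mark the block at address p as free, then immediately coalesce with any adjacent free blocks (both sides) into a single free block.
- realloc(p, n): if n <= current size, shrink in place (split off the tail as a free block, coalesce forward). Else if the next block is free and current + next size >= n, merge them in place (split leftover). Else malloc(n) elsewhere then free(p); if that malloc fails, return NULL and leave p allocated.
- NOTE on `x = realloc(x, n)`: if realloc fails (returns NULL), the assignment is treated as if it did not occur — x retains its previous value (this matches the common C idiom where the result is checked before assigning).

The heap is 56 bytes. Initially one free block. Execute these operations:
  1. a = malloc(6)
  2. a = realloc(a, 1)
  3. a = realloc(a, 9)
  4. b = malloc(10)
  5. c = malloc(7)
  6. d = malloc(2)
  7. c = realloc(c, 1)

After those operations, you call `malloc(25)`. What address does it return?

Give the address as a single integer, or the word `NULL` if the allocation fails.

Op 1: a = malloc(6) -> a = 0; heap: [0-5 ALLOC][6-55 FREE]
Op 2: a = realloc(a, 1) -> a = 0; heap: [0-0 ALLOC][1-55 FREE]
Op 3: a = realloc(a, 9) -> a = 0; heap: [0-8 ALLOC][9-55 FREE]
Op 4: b = malloc(10) -> b = 9; heap: [0-8 ALLOC][9-18 ALLOC][19-55 FREE]
Op 5: c = malloc(7) -> c = 19; heap: [0-8 ALLOC][9-18 ALLOC][19-25 ALLOC][26-55 FREE]
Op 6: d = malloc(2) -> d = 26; heap: [0-8 ALLOC][9-18 ALLOC][19-25 ALLOC][26-27 ALLOC][28-55 FREE]
Op 7: c = realloc(c, 1) -> c = 19; heap: [0-8 ALLOC][9-18 ALLOC][19-19 ALLOC][20-25 FREE][26-27 ALLOC][28-55 FREE]
malloc(25): first-fit scan over [0-8 ALLOC][9-18 ALLOC][19-19 ALLOC][20-25 FREE][26-27 ALLOC][28-55 FREE] -> 28

Answer: 28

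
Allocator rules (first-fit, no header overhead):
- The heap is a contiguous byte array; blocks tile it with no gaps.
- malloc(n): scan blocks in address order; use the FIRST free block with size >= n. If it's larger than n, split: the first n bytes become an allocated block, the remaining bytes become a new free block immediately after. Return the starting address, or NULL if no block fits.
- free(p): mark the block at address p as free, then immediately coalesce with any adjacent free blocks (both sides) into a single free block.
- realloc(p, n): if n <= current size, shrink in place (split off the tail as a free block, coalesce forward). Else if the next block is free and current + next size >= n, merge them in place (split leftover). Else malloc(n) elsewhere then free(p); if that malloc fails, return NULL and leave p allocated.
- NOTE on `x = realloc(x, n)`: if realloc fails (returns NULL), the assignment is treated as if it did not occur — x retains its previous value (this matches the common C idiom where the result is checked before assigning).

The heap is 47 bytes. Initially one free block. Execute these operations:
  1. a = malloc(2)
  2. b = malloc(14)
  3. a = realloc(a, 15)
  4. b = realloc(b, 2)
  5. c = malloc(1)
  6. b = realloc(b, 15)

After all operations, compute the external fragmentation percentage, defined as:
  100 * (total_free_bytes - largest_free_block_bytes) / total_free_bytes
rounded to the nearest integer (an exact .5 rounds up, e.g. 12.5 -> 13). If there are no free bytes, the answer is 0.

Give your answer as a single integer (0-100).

Answer: 6

Derivation:
Op 1: a = malloc(2) -> a = 0; heap: [0-1 ALLOC][2-46 FREE]
Op 2: b = malloc(14) -> b = 2; heap: [0-1 ALLOC][2-15 ALLOC][16-46 FREE]
Op 3: a = realloc(a, 15) -> a = 16; heap: [0-1 FREE][2-15 ALLOC][16-30 ALLOC][31-46 FREE]
Op 4: b = realloc(b, 2) -> b = 2; heap: [0-1 FREE][2-3 ALLOC][4-15 FREE][16-30 ALLOC][31-46 FREE]
Op 5: c = malloc(1) -> c = 0; heap: [0-0 ALLOC][1-1 FREE][2-3 ALLOC][4-15 FREE][16-30 ALLOC][31-46 FREE]
Op 6: b = realloc(b, 15) -> b = 31; heap: [0-0 ALLOC][1-15 FREE][16-30 ALLOC][31-45 ALLOC][46-46 FREE]
Free blocks: [15 1] total_free=16 largest=15 -> 100*(16-15)/16 = 100/16 = 6.25 -> rounds to 6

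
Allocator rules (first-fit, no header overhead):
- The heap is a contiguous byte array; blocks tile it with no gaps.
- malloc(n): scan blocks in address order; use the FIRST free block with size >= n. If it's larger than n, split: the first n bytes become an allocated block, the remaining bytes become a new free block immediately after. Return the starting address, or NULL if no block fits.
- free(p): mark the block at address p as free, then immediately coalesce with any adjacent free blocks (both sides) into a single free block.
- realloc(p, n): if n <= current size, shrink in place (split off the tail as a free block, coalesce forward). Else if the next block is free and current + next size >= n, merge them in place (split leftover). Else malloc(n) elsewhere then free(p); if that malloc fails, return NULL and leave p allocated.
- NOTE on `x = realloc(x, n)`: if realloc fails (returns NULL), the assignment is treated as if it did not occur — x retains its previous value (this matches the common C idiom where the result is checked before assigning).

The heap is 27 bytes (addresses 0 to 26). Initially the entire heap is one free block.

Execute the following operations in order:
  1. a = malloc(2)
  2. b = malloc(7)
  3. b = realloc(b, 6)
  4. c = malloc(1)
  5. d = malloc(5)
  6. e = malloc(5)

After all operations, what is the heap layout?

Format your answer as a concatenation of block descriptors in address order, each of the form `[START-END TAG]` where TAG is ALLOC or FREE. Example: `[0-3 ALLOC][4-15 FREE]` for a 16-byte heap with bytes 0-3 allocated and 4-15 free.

Answer: [0-1 ALLOC][2-7 ALLOC][8-8 ALLOC][9-13 ALLOC][14-18 ALLOC][19-26 FREE]

Derivation:
Op 1: a = malloc(2) -> a = 0; heap: [0-1 ALLOC][2-26 FREE]
Op 2: b = malloc(7) -> b = 2; heap: [0-1 ALLOC][2-8 ALLOC][9-26 FREE]
Op 3: b = realloc(b, 6) -> b = 2; heap: [0-1 ALLOC][2-7 ALLOC][8-26 FREE]
Op 4: c = malloc(1) -> c = 8; heap: [0-1 ALLOC][2-7 ALLOC][8-8 ALLOC][9-26 FREE]
Op 5: d = malloc(5) -> d = 9; heap: [0-1 ALLOC][2-7 ALLOC][8-8 ALLOC][9-13 ALLOC][14-26 FREE]
Op 6: e = malloc(5) -> e = 14; heap: [0-1 ALLOC][2-7 ALLOC][8-8 ALLOC][9-13 ALLOC][14-18 ALLOC][19-26 FREE]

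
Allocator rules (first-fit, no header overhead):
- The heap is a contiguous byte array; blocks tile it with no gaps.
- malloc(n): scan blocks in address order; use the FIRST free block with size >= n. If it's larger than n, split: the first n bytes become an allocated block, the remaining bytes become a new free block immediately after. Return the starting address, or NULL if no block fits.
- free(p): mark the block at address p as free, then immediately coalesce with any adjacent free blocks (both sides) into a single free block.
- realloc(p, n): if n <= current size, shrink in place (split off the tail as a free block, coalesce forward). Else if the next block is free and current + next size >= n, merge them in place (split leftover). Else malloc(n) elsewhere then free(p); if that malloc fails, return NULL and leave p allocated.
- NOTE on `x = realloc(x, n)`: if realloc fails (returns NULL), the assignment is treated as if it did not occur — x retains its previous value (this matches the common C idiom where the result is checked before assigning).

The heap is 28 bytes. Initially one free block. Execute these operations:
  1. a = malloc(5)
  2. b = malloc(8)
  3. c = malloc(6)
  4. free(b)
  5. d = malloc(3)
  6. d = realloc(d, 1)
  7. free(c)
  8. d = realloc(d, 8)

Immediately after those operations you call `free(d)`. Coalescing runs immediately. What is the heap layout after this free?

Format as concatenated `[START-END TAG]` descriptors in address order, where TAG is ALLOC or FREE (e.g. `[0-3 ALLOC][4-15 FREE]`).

Answer: [0-4 ALLOC][5-27 FREE]

Derivation:
Op 1: a = malloc(5) -> a = 0; heap: [0-4 ALLOC][5-27 FREE]
Op 2: b = malloc(8) -> b = 5; heap: [0-4 ALLOC][5-12 ALLOC][13-27 FREE]
Op 3: c = malloc(6) -> c = 13; heap: [0-4 ALLOC][5-12 ALLOC][13-18 ALLOC][19-27 FREE]
Op 4: free(b) -> (freed b); heap: [0-4 ALLOC][5-12 FREE][13-18 ALLOC][19-27 FREE]
Op 5: d = malloc(3) -> d = 5; heap: [0-4 ALLOC][5-7 ALLOC][8-12 FREE][13-18 ALLOC][19-27 FREE]
Op 6: d = realloc(d, 1) -> d = 5; heap: [0-4 ALLOC][5-5 ALLOC][6-12 FREE][13-18 ALLOC][19-27 FREE]
Op 7: free(c) -> (freed c); heap: [0-4 ALLOC][5-5 ALLOC][6-27 FREE]
Op 8: d = realloc(d, 8) -> d = 5; heap: [0-4 ALLOC][5-12 ALLOC][13-27 FREE]
free(d): d = 5 -> block [5-12 ALLOC]; mark free, coalesce with adjacent free neighbors -> [0-4 ALLOC][5-27 FREE]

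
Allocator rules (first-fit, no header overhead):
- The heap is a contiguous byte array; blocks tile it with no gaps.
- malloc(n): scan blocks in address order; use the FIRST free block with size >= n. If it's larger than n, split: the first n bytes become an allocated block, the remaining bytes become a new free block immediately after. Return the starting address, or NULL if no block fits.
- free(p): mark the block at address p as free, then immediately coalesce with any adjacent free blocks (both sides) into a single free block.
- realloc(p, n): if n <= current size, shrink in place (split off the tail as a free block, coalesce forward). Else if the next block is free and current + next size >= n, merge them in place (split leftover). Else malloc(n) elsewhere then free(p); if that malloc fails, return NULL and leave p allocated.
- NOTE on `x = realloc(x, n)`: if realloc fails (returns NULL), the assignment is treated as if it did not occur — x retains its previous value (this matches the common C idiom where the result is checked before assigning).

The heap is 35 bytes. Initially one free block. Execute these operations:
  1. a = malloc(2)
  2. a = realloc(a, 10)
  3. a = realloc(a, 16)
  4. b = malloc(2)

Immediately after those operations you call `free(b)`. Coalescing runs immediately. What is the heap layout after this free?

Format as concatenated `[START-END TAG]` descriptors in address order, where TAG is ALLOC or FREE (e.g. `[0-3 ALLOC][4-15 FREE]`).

Answer: [0-15 ALLOC][16-34 FREE]

Derivation:
Op 1: a = malloc(2) -> a = 0; heap: [0-1 ALLOC][2-34 FREE]
Op 2: a = realloc(a, 10) -> a = 0; heap: [0-9 ALLOC][10-34 FREE]
Op 3: a = realloc(a, 16) -> a = 0; heap: [0-15 ALLOC][16-34 FREE]
Op 4: b = malloc(2) -> b = 16; heap: [0-15 ALLOC][16-17 ALLOC][18-34 FREE]
free(b): b = 16 -> block [16-17 ALLOC]; mark free, coalesce with adjacent free neighbors -> [0-15 ALLOC][16-34 FREE]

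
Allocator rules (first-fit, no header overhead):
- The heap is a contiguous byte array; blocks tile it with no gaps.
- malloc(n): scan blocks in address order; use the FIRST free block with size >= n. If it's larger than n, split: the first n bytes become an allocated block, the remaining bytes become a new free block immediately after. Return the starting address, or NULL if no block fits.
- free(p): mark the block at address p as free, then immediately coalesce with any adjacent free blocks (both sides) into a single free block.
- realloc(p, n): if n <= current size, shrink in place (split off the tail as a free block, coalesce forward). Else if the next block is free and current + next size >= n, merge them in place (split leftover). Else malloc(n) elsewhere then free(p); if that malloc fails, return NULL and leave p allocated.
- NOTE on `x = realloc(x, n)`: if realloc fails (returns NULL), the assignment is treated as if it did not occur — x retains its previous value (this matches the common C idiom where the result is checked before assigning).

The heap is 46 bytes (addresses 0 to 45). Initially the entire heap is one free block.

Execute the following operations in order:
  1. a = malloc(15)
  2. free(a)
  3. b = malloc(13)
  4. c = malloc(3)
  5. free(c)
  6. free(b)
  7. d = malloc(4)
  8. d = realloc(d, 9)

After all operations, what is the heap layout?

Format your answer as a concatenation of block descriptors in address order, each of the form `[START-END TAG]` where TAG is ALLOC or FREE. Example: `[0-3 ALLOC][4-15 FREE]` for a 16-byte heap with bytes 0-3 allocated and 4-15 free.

Op 1: a = malloc(15) -> a = 0; heap: [0-14 ALLOC][15-45 FREE]
Op 2: free(a) -> (freed a); heap: [0-45 FREE]
Op 3: b = malloc(13) -> b = 0; heap: [0-12 ALLOC][13-45 FREE]
Op 4: c = malloc(3) -> c = 13; heap: [0-12 ALLOC][13-15 ALLOC][16-45 FREE]
Op 5: free(c) -> (freed c); heap: [0-12 ALLOC][13-45 FREE]
Op 6: free(b) -> (freed b); heap: [0-45 FREE]
Op 7: d = malloc(4) -> d = 0; heap: [0-3 ALLOC][4-45 FREE]
Op 8: d = realloc(d, 9) -> d = 0; heap: [0-8 ALLOC][9-45 FREE]

Answer: [0-8 ALLOC][9-45 FREE]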